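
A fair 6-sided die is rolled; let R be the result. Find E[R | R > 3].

5

Given R > 3, R is equally likely to be any of {4, 5, 6}.
E[R | R > 3] = (4 + 5 + 6) / 3 = 5.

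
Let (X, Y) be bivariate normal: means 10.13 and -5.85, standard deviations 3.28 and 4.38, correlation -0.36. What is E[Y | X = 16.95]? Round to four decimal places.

For a bivariate normal, E[Y | X=x] = μ_Y + ρ·(σ_Y/σ_X)·(x − μ_X).
E[Y | X=16.95] = -5.85 + (-0.36)·(4.38/3.28)·(16.95 − (10.13)) = -5.85 + (-0.48073)·(6.82) = -9.1286.

-9.1286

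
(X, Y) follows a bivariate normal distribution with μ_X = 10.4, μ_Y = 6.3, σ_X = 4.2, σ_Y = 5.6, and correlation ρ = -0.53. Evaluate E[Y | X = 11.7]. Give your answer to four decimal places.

5.3813

E[Y | X=x] = μ_Y + ρ(σ_Y/σ_X)(x − μ_X) for jointly normal variables.
E[Y | X=11.7] = 6.3 + (-0.53)·(5.6/4.2)·(11.7 − (10.4)) = 6.3 + (-0.70667)·(1.3) = 5.3813.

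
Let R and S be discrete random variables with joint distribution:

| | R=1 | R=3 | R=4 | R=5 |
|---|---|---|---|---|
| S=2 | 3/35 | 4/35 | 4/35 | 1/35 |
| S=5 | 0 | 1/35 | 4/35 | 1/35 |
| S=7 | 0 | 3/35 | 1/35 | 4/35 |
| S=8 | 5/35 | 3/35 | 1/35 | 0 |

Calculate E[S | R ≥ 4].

P(R ≥ 4) = 16/35.
Σ S·P over the event = 2·(4/35) + 5·(4/35) + 7·(1/35) + 8·(1/35) + 2·(1/35) + 5·(1/35) + 7·(4/35) = 78/35.
E[S | R ≥ 4] = (78/35) / (16/35) = 39/8.

39/8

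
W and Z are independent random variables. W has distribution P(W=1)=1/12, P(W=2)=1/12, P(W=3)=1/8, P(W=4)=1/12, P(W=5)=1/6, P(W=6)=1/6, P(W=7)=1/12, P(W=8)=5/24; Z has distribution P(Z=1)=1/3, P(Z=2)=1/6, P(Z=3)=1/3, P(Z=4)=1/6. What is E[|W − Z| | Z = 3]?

61/24

P(Z = 3) = 1/3.
Summing |W−Z|·P(x,y) over outcomes with Z = 3 gives 61/72.
E[|W − Z| | Z = 3] = (61/72) / (1/3) = 61/24.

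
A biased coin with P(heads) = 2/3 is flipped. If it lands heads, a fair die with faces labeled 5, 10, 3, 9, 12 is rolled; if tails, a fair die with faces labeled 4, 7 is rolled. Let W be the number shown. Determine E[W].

211/30

E[W | heads] = (5+10+3+9+12)/5 = 39/5.
E[W | tails] = (4+7)/2 = 11/2.
E[W] = (2/3)·(39/5) + (1/3)·(11/2) = 211/30.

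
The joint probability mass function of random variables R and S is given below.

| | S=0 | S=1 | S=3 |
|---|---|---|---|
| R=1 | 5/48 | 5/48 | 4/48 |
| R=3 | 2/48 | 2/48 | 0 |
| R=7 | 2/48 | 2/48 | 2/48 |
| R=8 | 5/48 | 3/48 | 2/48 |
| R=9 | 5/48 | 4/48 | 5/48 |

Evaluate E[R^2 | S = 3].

P(S = 3) = 13/48.
Summing R^2·P(R=x,S=y) over the conditioning event gives 635/48.
E[R^2 | S = 3] = (635/48) / (13/48) = 635/13.

635/13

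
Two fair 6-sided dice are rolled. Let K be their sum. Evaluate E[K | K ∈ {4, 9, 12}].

15/2

P(K ∈ {4, 9, 12}) = 2/9.
Σ over the event: 4·1/12 + 9·1/9 + 12·1/36 = 5/3.
E[K | K ∈ {4, 9, 12}] = (5/3) / (2/9) = 15/2.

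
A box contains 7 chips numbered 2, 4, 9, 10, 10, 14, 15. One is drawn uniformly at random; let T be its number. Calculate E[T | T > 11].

P(T > 11) = 2/7.
Σ over the event: 14·1/7 + 15·1/7 = 29/7.
E[T | T > 11] = (29/7) / (2/7) = 29/2.

29/2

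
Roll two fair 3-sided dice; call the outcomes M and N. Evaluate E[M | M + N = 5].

Outcomes with M + N = 5: (2,3), (3,2), each with probability 1/9.
E[M | M + N = 5] = (2 + 3) / 2 = 5/2.

5/2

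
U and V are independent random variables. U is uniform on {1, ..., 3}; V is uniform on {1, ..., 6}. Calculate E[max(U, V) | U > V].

P(U > V) = 1/6.
Summing max(U,V)·P(x,y) over outcomes with U > V gives 4/9.
E[max(U, V) | U > V] = (4/9) / (1/6) = 8/3.

8/3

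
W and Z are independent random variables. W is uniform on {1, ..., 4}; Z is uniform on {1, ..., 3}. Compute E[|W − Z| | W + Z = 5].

Outcomes with W + Z = 5: (2,3), (3,2), (4,1), each with probability 1/12.
E[|W − Z| | W + Z = 5] = (1 + 1 + 3) / 3 = 5/3.

5/3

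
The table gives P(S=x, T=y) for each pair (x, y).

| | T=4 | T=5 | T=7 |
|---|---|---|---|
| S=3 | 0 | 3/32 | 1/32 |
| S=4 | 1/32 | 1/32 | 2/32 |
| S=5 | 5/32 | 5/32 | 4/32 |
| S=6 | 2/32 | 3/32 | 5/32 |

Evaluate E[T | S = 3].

P(S = 3) = 1/8.
Σ T·P over the event = 5·(3/32) + 7·(1/32) = 11/16.
E[T | S = 3] = (11/16) / (1/8) = 11/2.

11/2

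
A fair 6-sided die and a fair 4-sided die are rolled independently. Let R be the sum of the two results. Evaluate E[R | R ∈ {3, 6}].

P(R ∈ {3, 6}) = 1/4.
Σ over the event: 3·1/12 + 6·1/6 = 5/4.
E[R | R ∈ {3, 6}] = (5/4) / (1/4) = 5.

5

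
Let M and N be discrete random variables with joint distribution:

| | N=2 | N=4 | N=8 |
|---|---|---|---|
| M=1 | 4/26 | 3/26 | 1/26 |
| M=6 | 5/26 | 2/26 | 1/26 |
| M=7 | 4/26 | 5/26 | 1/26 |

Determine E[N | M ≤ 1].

P(M ≤ 1) = 4/13.
Σ N·P over the event = 2·(4/26) + 4·(3/26) + 8·(1/26) = 14/13.
E[N | M ≤ 1] = (14/13) / (4/13) = 7/2.

7/2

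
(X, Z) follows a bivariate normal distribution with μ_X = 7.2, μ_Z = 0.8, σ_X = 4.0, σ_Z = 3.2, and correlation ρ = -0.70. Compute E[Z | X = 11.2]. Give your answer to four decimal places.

-1.4400

The regression of Z on X has slope ρ·σ_Z/σ_X and passes through (μ_X, μ_Z).
E[Z | X=11.2] = 0.8 + (-0.70)·(3.2/4.0)·(11.2 − (7.2)) = 0.8 + (-0.56)·(4) = -1.4400.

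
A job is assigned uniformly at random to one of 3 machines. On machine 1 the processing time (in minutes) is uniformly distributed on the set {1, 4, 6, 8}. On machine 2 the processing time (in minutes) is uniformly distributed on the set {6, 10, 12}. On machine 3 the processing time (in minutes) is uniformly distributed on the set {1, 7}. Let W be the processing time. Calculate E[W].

E[W | machine 1] = (1+4+6+8)/4 = 19/4.
E[W | machine 2] = (6+10+12)/3 = 28/3.
E[W | machine 3] = (1+7)/2 = 4.
E[W] = (1/3)·(19/4) + (1/3)·(28/3) + (1/3)·(4) = 217/36.

217/36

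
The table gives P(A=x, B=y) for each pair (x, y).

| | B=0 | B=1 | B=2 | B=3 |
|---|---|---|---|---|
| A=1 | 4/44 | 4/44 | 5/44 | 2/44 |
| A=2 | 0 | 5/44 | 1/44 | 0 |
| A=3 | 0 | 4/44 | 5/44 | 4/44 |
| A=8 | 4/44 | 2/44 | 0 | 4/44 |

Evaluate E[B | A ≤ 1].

P(A ≤ 1) = 15/44.
Σ B·P over the event = 0·(4/44) + 1·(4/44) + 2·(5/44) + 3·(2/44) = 5/11.
E[B | A ≤ 1] = (5/11) / (15/44) = 4/3.

4/3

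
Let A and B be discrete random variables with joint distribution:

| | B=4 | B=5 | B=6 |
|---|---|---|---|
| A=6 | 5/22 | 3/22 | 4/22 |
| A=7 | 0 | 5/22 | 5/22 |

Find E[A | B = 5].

P(B = 5) = 4/11.
Summing A·P(A=x,B=y) over the conditioning event gives 53/22.
E[A | B = 5] = (53/22) / (4/11) = 53/8.

53/8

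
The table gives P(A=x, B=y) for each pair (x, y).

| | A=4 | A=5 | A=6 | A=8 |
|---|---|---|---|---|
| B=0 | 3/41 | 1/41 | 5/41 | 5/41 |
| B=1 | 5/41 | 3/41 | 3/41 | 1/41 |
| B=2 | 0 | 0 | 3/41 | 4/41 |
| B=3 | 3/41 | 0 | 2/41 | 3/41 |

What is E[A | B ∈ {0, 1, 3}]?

98/17

P(B ∈ {0, 1, 3}) = 34/41.
Summing A·P(A=x,B=y) over the conditioning event gives 196/41.
E[A | B ∈ {0, 1, 3}] = (196/41) / (34/41) = 98/17.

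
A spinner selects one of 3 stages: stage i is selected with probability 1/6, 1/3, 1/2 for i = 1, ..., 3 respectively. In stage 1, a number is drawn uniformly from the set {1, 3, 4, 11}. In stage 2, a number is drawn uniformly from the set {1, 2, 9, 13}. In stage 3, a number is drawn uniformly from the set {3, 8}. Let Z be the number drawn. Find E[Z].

E[Z | stage 1] = (1+3+4+11)/4 = 19/4.
E[Z | stage 2] = (1+2+9+13)/4 = 25/4.
E[Z | stage 3] = (3+8)/2 = 11/2.
By the law of total expectation,
E[Z] = (1/6)·(19/4) + (1/3)·(25/4) + (1/2)·(11/2) = 45/8.

45/8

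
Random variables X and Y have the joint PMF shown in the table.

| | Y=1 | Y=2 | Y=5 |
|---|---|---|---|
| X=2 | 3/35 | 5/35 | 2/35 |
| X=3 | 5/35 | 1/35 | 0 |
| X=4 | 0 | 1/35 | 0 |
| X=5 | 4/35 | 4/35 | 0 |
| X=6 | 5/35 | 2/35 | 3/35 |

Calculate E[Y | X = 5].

3/2

P(X = 5) = 8/35.
Summing Y·P(X=x,Y=y) over the conditioning event gives 12/35.
E[Y | X = 5] = (12/35) / (8/35) = 3/2.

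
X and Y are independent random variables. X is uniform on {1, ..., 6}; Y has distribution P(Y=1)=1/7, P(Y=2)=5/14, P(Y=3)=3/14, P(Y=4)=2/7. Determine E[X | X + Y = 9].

P(X + Y = 9) = 1/12.
Summing X·P(x,y) over outcomes with X + Y = 9 gives 19/42.
E[X | X + Y = 9] = (19/42) / (1/12) = 38/7.

38/7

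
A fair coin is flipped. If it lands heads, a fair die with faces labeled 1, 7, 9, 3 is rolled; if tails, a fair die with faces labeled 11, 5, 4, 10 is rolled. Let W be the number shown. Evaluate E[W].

25/4

E[W | heads] = (1+7+9+3)/4 = 5.
E[W | tails] = (11+5+4+10)/4 = 15/2.
E[W] = (1/2)·(5) + (1/2)·(15/2) = 25/4.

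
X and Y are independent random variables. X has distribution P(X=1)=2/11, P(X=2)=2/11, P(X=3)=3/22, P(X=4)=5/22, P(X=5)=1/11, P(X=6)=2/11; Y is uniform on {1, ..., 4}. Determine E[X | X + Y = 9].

P(X + Y = 9) = 3/44.
Summing X·P(x,y) over outcomes with X + Y = 9 gives 17/44.
E[X | X + Y = 9] = (17/44) / (3/44) = 17/3.

17/3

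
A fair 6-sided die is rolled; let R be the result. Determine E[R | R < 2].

1

Given R < 2, R is equally likely to be any of {1}.
E[R | R < 2] = (1) / 1 = 1.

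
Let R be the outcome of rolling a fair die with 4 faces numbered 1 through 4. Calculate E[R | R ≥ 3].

Given R ≥ 3, R is equally likely to be any of {3, 4}.
E[R | R ≥ 3] = (3 + 4) / 2 = 7/2.

7/2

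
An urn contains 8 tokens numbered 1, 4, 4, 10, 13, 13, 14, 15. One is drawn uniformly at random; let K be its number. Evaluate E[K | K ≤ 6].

3

P(K ≤ 6) = 3/8.
Σ over the event: 1·1/8 + 4·1/4 = 9/8.
E[K | K ≤ 6] = (9/8) / (3/8) = 3.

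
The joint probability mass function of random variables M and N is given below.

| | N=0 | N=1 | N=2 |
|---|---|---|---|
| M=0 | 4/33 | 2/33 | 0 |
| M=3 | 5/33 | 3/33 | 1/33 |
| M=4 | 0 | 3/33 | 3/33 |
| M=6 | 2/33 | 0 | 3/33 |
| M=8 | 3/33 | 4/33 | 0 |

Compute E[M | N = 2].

P(N = 2) = 7/33.
Σ M·P over the event = 3·(1/33) + 4·(3/33) + 6·(3/33) = 1.
E[M | N = 2] = (1) / (7/33) = 33/7.

33/7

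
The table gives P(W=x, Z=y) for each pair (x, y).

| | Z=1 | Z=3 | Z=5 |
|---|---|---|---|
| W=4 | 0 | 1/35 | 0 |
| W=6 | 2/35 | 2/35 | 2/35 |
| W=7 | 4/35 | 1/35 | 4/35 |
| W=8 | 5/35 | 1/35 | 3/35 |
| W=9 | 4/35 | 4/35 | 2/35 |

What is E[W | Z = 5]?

P(Z = 5) = 11/35.
Σ W·P over the event = 6·(2/35) + 7·(4/35) + 8·(3/35) + 9·(2/35) = 82/35.
E[W | Z = 5] = (82/35) / (11/35) = 82/11.

82/11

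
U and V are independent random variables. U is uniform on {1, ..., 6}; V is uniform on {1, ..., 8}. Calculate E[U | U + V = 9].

7/2

Outcomes with U + V = 9: (1,8), (2,7), (3,6), (4,5), (5,4), (6,3), each with probability 1/48.
E[U | U + V = 9] = (1 + 2 + 3 + 4 + 5 + 6) / 6 = 7/2.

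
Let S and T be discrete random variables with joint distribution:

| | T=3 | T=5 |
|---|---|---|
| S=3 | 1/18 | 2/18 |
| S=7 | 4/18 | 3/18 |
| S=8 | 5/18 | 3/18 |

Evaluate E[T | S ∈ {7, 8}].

19/5

P(S ∈ {7, 8}) = 5/6.
Summing T·P(S=x,T=y) over the conditioning event gives 19/6.
E[T | S ∈ {7, 8}] = (19/6) / (5/6) = 19/5.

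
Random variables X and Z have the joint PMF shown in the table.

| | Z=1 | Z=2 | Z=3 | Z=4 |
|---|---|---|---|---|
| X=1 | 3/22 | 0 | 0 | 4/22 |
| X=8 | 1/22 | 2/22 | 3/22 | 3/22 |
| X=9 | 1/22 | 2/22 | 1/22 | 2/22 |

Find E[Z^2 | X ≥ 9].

P(X ≥ 9) = 3/11.
Σ Z^2·P over the event = 1·(1/22) + 4·(2/22) + 9·(1/22) + 16·(2/22) = 25/11.
E[Z^2 | X ≥ 9] = (25/11) / (3/11) = 25/3.

25/3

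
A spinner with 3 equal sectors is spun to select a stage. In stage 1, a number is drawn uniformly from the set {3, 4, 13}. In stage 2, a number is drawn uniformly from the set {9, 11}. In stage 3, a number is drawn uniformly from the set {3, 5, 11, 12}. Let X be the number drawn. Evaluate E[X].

293/36

E[X | stage 1] = (3+4+13)/3 = 20/3.
E[X | stage 2] = (9+11)/2 = 10.
E[X | stage 3] = (3+5+11+12)/4 = 31/4.
By the law of total expectation,
E[X] = (1/3)·(20/3) + (1/3)·(10) + (1/3)·(31/4) = 293/36.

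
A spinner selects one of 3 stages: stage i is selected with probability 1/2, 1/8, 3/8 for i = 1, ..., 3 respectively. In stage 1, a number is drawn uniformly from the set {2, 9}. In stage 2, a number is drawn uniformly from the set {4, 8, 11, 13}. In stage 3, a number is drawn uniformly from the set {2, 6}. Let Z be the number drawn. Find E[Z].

E[Z | stage 1] = (2+9)/2 = 11/2.
E[Z | stage 2] = (4+8+11+13)/4 = 9.
E[Z | stage 3] = (2+6)/2 = 4.
E[Z] = (1/2)·(11/2) + (1/8)·(9) + (3/8)·(4) = 43/8.

43/8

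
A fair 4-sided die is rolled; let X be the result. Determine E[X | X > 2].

7/2

Given X > 2, X is equally likely to be any of {3, 4}.
E[X | X > 2] = (3 + 4) / 2 = 7/2.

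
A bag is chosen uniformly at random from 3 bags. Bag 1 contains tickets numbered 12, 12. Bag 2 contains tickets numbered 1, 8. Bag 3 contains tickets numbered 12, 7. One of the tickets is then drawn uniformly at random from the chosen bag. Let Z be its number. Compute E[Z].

26/3

E[Z | bag 1] = (12+12)/2 = 12.
E[Z | bag 2] = (1+8)/2 = 9/2.
E[Z | bag 3] = (12+7)/2 = 19/2.
By the law of total expectation,
E[Z] = (1/3)·(12) + (1/3)·(9/2) + (1/3)·(19/2) = 26/3.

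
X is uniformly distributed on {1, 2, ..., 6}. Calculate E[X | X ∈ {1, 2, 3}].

2

P(X ∈ {1, 2, 3}) = 1/2.
Σ over the event: 1·1/6 + 2·1/6 + 3·1/6 = 1.
E[X | X ∈ {1, 2, 3}] = (1) / (1/2) = 2.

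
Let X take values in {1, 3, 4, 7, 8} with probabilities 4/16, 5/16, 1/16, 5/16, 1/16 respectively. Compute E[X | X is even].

6

P(X is even) = 1/8.
Σ over the event: 4·1/16 + 8·1/16 = 3/4.
E[X | X is even] = (3/4) / (1/8) = 6.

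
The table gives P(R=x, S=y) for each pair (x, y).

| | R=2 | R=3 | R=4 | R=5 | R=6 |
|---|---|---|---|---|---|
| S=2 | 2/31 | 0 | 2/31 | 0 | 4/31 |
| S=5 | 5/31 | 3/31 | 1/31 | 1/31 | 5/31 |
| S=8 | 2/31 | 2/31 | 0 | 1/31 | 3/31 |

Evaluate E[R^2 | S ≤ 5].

452/23

P(S ≤ 5) = 23/31.
Σ R^2·P over the event = 4·(2/31) + 4·(5/31) + 9·(3/31) + 16·(2/31) + 16·(1/31) + 25·(1/31) + 36·(4/31) + 36·(5/31) = 452/31.
E[R^2 | S ≤ 5] = (452/31) / (23/31) = 452/23.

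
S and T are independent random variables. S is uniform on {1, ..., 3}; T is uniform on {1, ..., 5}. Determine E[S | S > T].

8/3

Outcomes with S > T: (2,1), (3,1), (3,2), each with probability 1/15.
E[S | S > T] = (2 + 3 + 3) / 3 = 8/3.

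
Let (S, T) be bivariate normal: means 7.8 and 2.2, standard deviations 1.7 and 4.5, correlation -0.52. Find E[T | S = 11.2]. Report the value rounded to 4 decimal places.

-2.4800

For a bivariate normal, E[T | S=x] = μ_T + ρ·(σ_T/σ_S)·(x − μ_S).
E[T | S=11.2] = 2.2 + (-0.52)·(4.5/1.7)·(11.2 − (7.8)) = 2.2 + (-1.37647)·(3.4) = -2.4800.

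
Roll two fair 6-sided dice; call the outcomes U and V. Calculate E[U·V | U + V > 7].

P(U + V > 7) = 5/12.
Summing UV·P(x,y) over outcomes with U + V > 7 gives 35/4.
E[U·V | U + V > 7] = (35/4) / (5/12) = 21.

21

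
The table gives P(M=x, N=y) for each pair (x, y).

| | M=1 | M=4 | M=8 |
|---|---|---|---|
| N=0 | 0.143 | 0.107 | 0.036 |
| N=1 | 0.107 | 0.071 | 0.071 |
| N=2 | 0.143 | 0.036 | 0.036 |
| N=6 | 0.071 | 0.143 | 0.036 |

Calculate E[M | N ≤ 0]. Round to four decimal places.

3.0035

P(N ≤ 0) = 0.286.
Σ M·P over the event = 1·(0.143) + 4·(0.107) + 8·(0.036) = 0.859.
E[M | N ≤ 0] = (0.859) / (0.286) = 3.0035.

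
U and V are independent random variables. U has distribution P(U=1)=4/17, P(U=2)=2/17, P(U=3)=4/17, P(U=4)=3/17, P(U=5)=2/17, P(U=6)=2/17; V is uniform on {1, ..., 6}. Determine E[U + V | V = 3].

105/17

P(V = 3) = 1/6.
Summing (U+V)·P(x,y) over outcomes with V = 3 gives 35/34.
E[U + V | V = 3] = (35/34) / (1/6) = 105/17.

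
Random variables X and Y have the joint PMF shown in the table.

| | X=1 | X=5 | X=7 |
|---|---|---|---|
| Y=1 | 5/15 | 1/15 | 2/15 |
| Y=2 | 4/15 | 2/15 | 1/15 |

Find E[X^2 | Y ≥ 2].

103/7

P(Y ≥ 2) = 7/15.
Σ X^2·P over the event = 1·(4/15) + 25·(2/15) + 49·(1/15) = 103/15.
E[X^2 | Y ≥ 2] = (103/15) / (7/15) = 103/7.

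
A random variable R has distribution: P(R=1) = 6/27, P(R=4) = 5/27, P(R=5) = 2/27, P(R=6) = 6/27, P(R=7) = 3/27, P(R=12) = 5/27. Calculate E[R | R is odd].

P(R is odd) = 11/27.
Σ over the event: 1·2/9 + 5·2/27 + 7·1/9 = 37/27.
E[R | R is odd] = (37/27) / (11/27) = 37/11.

37/11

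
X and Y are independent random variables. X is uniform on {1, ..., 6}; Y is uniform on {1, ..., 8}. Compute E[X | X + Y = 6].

P(X + Y = 6) = 5/48.
Summing X·P(x,y) over outcomes with X + Y = 6 gives 5/16.
E[X | X + Y = 6] = (5/16) / (5/48) = 3.

3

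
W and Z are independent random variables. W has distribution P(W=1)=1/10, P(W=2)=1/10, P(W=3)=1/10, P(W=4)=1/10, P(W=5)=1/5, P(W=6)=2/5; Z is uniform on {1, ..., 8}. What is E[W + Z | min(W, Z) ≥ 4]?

P(min(W, Z) ≥ 4) = 7/16.
Summing (W+Z)·P(x,y) over outcomes with min(W, Z) ≥ 4 gives 5.
E[W + Z | min(W, Z) ≥ 4] = (5) / (7/16) = 80/7.

80/7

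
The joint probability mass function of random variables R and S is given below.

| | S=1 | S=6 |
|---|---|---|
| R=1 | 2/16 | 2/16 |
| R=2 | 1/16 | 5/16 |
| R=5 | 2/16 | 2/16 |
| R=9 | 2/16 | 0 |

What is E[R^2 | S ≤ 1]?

P(S ≤ 1) = 7/16.
Σ R^2·P over the event = 1·(2/16) + 4·(1/16) + 25·(2/16) + 81·(2/16) = 109/8.
E[R^2 | S ≤ 1] = (109/8) / (7/16) = 218/7.

218/7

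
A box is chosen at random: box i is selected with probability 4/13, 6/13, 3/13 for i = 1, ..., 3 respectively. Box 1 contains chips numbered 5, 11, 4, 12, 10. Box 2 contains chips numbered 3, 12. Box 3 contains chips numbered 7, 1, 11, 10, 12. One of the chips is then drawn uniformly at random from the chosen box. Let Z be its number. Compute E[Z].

516/65

E[Z | box 1] = (5+11+4+12+10)/5 = 42/5.
E[Z | box 2] = (3+12)/2 = 15/2.
E[Z | box 3] = (7+1+11+10+12)/5 = 41/5.
By the law of total expectation,
E[Z] = (4/13)·(42/5) + (6/13)·(15/2) + (3/13)·(41/5) = 516/65.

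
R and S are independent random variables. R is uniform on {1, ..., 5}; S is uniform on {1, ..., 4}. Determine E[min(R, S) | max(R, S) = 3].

9/5

P(max(R, S) = 3) = 1/4.
Summing min(R,S)·P(x,y) over outcomes with max(R, S) = 3 gives 9/20.
E[min(R, S) | max(R, S) = 3] = (9/20) / (1/4) = 9/5.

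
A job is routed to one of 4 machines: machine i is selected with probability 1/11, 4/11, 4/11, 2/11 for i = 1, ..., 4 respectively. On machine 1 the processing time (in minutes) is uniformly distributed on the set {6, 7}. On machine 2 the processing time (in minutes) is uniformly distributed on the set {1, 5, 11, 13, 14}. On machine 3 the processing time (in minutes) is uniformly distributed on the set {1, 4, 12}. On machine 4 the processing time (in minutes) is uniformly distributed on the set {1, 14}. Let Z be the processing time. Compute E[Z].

E[Z | machine 1] = (6+7)/2 = 13/2.
E[Z | machine 2] = (1+5+11+13+14)/5 = 44/5.
E[Z | machine 3] = (1+4+12)/3 = 17/3.
E[Z | machine 4] = (1+14)/2 = 15/2.
By the law of total expectation,
E[Z] = (1/11)·(13/2) + (4/11)·(44/5) + (4/11)·(17/3) + (2/11)·(15/2) = 2381/330.

2381/330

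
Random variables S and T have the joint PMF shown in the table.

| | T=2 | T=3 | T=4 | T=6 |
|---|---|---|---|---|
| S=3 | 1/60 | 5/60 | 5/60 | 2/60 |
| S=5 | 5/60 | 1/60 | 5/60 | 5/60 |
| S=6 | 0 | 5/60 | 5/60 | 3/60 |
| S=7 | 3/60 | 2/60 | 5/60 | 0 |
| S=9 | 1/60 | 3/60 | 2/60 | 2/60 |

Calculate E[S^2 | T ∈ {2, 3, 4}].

P(T ∈ {2, 3, 4}) = 4/5.
Summing S^2·P(S=x,T=y) over the conditioning event gives 57/2.
E[S^2 | T ∈ {2, 3, 4}] = (57/2) / (4/5) = 285/8.

285/8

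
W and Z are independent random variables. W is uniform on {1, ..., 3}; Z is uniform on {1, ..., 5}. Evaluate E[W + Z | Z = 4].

6

Outcomes with Z = 4: (1,4), (2,4), (3,4), each with probability 1/15.
E[W + Z | Z = 4] = (5 + 6 + 7) / 3 = 6.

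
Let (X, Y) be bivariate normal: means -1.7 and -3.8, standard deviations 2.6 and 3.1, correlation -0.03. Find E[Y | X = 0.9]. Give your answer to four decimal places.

-3.8930

The regression of Y on X has slope ρ·σ_Y/σ_X and passes through (μ_X, μ_Y).
E[Y | X=0.9] = -3.8 + (-0.03)·(3.1/2.6)·(0.9 − (-1.7)) = -3.8 + (-0.035769)·(2.6) = -3.8930.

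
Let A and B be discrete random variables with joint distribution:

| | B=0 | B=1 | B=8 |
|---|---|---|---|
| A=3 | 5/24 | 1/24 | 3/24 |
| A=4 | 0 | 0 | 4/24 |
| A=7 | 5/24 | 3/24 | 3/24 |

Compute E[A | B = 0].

P(B = 0) = 5/12.
Σ A·P over the event = 3·(5/24) + 7·(5/24) = 25/12.
E[A | B = 0] = (25/12) / (5/12) = 5.

5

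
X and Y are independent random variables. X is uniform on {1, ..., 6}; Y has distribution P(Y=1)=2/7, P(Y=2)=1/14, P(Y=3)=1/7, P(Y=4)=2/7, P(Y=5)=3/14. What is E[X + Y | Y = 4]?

15/2

P(Y = 4) = 2/7.
Summing (X+Y)·P(x,y) over outcomes with Y = 4 gives 15/7.
E[X + Y | Y = 4] = (15/7) / (2/7) = 15/2.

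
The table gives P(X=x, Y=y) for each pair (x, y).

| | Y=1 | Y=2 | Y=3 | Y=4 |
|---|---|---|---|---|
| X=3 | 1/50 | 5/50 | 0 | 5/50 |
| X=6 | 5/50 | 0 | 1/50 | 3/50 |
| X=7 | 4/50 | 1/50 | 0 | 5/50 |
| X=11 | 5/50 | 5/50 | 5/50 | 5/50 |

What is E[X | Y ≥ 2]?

P(Y ≥ 2) = 7/10.
Summing X·P(X=x,Y=y) over the conditioning event gives 261/50.
E[X | Y ≥ 2] = (261/50) / (7/10) = 261/35.

261/35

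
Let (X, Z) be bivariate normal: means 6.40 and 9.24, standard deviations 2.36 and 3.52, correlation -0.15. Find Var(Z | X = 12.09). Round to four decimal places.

12.1116

The conditional variance in a bivariate normal is σ_Z²(1 − ρ²), independent of x.
Var(Z | X=12.09) = (3.52)²·(1 − (-0.15)²) = 12.3904·0.9775 = 12.1116.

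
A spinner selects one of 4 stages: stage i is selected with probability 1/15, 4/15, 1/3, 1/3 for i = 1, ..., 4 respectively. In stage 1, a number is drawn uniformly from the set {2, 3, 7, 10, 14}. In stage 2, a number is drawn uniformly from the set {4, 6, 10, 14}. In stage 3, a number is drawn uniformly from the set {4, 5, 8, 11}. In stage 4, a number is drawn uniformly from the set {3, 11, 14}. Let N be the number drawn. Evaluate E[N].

E[N | stage 1] = (2+3+7+10+14)/5 = 36/5.
E[N | stage 2] = (4+6+10+14)/4 = 17/2.
E[N | stage 3] = (4+5+8+11)/4 = 7.
E[N | stage 4] = (3+11+14)/3 = 28/3.
E[N] = (1/15)·(36/5) + (4/15)·(17/2) + (1/3)·(7) + (1/3)·(28/3) = 1843/225.

1843/225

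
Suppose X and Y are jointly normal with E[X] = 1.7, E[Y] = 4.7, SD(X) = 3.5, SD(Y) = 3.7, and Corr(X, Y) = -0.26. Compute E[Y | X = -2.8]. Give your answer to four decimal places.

5.9369

E[Y | X=x] = μ_Y + ρ(σ_Y/σ_X)(x − μ_X) for jointly normal variables.
E[Y | X=-2.8] = 4.7 + (-0.26)·(3.7/3.5)·(-2.8 − (1.7)) = 4.7 + (-0.27486)·(-4.5) = 5.9369.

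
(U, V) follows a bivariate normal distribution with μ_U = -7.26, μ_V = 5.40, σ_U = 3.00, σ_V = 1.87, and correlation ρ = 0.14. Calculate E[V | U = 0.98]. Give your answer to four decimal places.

E[V | U=x] = μ_V + ρ(σ_V/σ_U)(x − μ_U) for jointly normal variables.
E[V | U=0.98] = 5.40 + (0.14)·(1.87/3.00)·(0.98 − (-7.26)) = 5.40 + (0.087267)·(8.24) = 6.1191.

6.1191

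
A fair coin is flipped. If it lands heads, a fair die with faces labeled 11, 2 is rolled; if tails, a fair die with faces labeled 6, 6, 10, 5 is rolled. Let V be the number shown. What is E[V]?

53/8

E[V | heads] = (11+2)/2 = 13/2.
E[V | tails] = (6+6+10+5)/4 = 27/4.
By the law of total expectation,
E[V] = (1/2)·(13/2) + (1/2)·(27/4) = 53/8.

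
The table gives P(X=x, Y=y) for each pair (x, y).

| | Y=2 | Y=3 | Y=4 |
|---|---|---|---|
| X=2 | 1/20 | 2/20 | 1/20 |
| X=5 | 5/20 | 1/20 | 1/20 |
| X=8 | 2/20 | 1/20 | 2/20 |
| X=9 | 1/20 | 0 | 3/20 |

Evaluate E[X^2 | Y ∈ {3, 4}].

P(Y ∈ {3, 4}) = 11/20.
Σ X^2·P over the event = 4·(2/20) + 4·(1/20) + 25·(1/20) + 25·(1/20) + 64·(1/20) + 64·(2/20) + 81·(3/20) = 497/20.
E[X^2 | Y ∈ {3, 4}] = (497/20) / (11/20) = 497/11.

497/11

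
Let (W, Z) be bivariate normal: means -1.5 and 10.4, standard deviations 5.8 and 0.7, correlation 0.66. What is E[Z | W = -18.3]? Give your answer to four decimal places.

9.0618

E[Z | W=x] = μ_Z + ρ(σ_Z/σ_W)(x − μ_W) for jointly normal variables.
E[Z | W=-18.3] = 10.4 + (0.66)·(0.7/5.8)·(-18.3 − (-1.5)) = 10.4 + (0.079655)·(-16.8) = 9.0618.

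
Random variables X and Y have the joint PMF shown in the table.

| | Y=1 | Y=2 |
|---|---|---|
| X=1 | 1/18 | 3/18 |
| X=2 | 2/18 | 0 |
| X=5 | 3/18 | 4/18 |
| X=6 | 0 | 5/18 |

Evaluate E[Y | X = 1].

P(X = 1) = 2/9.
Summing Y·P(X=x,Y=y) over the conditioning event gives 7/18.
E[Y | X = 1] = (7/18) / (2/9) = 7/4.

7/4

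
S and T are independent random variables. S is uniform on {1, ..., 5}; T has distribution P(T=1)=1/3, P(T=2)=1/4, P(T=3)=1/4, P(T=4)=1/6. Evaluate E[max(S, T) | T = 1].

3

P(T = 1) = 1/3.
Summing max(S,T)·P(x,y) over outcomes with T = 1 gives 1.
E[max(S, T) | T = 1] = (1) / (1/3) = 3.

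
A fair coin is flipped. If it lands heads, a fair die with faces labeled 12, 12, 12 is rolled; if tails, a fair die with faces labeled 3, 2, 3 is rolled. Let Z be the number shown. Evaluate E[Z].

E[Z | heads] = (12+12+12)/3 = 12.
E[Z | tails] = (3+2+3)/3 = 8/3.
By the law of total expectation,
E[Z] = (1/2)·(12) + (1/2)·(8/3) = 22/3.

22/3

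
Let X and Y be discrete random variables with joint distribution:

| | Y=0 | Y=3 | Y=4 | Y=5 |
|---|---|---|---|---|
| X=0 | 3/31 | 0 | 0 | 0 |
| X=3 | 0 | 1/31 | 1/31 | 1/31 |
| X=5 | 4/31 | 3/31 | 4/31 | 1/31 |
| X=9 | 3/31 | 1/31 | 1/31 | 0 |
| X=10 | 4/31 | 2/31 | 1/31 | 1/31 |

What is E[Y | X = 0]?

0

P(X = 0) = 3/31.
Σ Y·P over the event = 0·(3/31) = 0.
E[Y | X = 0] = (0) / (3/31) = 0.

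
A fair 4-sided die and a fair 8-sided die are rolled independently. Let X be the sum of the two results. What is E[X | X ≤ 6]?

P(X ≤ 6) = 7/16.
Σ over the event: 2·1/32 + 3·1/16 + 4·3/32 + 5·1/8 + 6·1/8 = 2.
E[X | X ≤ 6] = (2) / (7/16) = 32/7.

32/7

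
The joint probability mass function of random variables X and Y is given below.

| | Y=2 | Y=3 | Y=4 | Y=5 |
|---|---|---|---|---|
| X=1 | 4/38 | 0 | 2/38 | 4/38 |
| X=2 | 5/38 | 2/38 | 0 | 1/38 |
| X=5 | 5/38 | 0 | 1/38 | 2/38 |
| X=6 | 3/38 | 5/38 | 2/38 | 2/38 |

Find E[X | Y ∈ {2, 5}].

85/26

P(Y ∈ {2, 5}) = 13/19.
Σ X·P over the event = 1·(4/38) + 1·(4/38) + 2·(5/38) + 2·(1/38) + 5·(5/38) + 5·(2/38) + 6·(3/38) + 6·(2/38) = 85/38.
E[X | Y ∈ {2, 5}] = (85/38) / (13/19) = 85/26.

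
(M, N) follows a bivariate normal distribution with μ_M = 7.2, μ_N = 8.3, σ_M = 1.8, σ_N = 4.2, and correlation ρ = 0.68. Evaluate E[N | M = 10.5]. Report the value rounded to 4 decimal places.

13.5360

The regression of N on M has slope ρ·σ_N/σ_M and passes through (μ_M, μ_N).
E[N | M=10.5] = 8.3 + (0.68)·(4.2/1.8)·(10.5 − (7.2)) = 8.3 + (1.58667)·(3.3) = 13.5360.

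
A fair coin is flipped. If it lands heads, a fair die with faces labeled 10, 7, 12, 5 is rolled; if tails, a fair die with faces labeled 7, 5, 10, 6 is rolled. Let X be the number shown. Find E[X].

31/4

E[X | heads] = (10+7+12+5)/4 = 17/2.
E[X | tails] = (7+5+10+6)/4 = 7.
E[X] = (1/2)·(17/2) + (1/2)·(7) = 31/4.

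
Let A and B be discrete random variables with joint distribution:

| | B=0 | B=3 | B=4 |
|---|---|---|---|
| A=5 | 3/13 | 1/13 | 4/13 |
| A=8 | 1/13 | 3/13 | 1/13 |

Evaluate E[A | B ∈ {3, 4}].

P(B ∈ {3, 4}) = 9/13.
Σ A·P over the event = 5·(1/13) + 5·(4/13) + 8·(3/13) + 8·(1/13) = 57/13.
E[A | B ∈ {3, 4}] = (57/13) / (9/13) = 19/3.

19/3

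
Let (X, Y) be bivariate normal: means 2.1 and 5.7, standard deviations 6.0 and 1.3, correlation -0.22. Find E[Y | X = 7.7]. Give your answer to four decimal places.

5.4331

E[Y | X=x] = μ_Y + ρ(σ_Y/σ_X)(x − μ_X) for jointly normal variables.
E[Y | X=7.7] = 5.7 + (-0.22)·(1.3/6.0)·(7.7 − (2.1)) = 5.7 + (-0.047667)·(5.6) = 5.4331.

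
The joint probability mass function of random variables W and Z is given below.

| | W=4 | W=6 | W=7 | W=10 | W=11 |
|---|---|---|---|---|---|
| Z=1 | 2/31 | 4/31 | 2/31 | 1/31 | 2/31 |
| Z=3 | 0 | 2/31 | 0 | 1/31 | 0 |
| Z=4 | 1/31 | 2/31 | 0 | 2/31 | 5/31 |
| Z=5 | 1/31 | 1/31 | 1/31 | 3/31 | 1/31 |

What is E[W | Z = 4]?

P(Z = 4) = 10/31.
Summing W·P(W=x,Z=y) over the conditioning event gives 91/31.
E[W | Z = 4] = (91/31) / (10/31) = 91/10.

91/10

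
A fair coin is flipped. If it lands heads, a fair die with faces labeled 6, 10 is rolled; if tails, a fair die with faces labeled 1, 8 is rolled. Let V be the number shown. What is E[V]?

E[V | heads] = (6+10)/2 = 8.
E[V | tails] = (1+8)/2 = 9/2.
E[V] = (1/2)·(8) + (1/2)·(9/2) = 25/4.

25/4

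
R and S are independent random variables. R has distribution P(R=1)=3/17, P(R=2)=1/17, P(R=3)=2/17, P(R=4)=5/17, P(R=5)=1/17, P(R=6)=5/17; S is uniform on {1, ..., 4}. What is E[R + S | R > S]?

311/44

P(R > S) = 11/17.
Summing (R+S)·P(x,y) over outcomes with R > S gives 311/68.
E[R + S | R > S] = (311/68) / (11/17) = 311/44.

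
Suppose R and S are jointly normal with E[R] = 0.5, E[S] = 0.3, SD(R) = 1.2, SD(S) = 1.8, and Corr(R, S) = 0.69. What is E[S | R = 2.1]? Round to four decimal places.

E[S | R=x] = μ_S + ρ(σ_S/σ_R)(x − μ_R) for jointly normal variables.
E[S | R=2.1] = 0.3 + (0.69)·(1.8/1.2)·(2.1 − (0.5)) = 0.3 + (1.035)·(1.6) = 1.9560.

1.9560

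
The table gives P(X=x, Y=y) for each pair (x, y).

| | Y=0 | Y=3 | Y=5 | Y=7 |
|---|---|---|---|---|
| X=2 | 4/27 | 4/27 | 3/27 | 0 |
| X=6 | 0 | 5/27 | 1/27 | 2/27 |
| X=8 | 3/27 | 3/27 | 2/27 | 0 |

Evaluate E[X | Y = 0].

P(Y = 0) = 7/27.
Σ X·P over the event = 2·(4/27) + 8·(3/27) = 32/27.
E[X | Y = 0] = (32/27) / (7/27) = 32/7.

32/7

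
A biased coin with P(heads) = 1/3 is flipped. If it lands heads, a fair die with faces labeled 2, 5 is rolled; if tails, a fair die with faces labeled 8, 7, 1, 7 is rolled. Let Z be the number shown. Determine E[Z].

E[Z | heads] = (2+5)/2 = 7/2.
E[Z | tails] = (8+7+1+7)/4 = 23/4.
E[Z] = (1/3)·(7/2) + (2/3)·(23/4) = 5.

5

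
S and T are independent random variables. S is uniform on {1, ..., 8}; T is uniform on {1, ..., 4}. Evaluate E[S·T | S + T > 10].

28

Outcomes with S + T > 10: (7,4), (8,3), (8,4), each with probability 1/32.
E[S·T | S + T > 10] = (28 + 24 + 32) / 3 = 28.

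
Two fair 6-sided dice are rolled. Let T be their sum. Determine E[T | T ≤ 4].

P(T ≤ 4) = 1/6.
Σ over the event: 2·1/36 + 3·1/18 + 4·1/12 = 5/9.
E[T | T ≤ 4] = (5/9) / (1/6) = 10/3.

10/3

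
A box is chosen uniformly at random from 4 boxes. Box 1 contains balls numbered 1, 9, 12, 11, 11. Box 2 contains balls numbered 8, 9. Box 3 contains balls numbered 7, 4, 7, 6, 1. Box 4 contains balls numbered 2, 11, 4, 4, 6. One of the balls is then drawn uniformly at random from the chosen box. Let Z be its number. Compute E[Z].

E[Z | box 1] = (1+9+12+11+11)/5 = 44/5.
E[Z | box 2] = (8+9)/2 = 17/2.
E[Z | box 3] = (7+4+7+6+1)/5 = 5.
E[Z | box 4] = (2+11+4+4+6)/5 = 27/5.
By the law of total expectation,
E[Z] = (1/4)·(44/5) + (1/4)·(17/2) + (1/4)·(5) + (1/4)·(27/5) = 277/40.

277/40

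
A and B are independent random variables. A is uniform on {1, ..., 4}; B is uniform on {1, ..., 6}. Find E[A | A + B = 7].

Outcomes with A + B = 7: (1,6), (2,5), (3,4), (4,3), each with probability 1/24.
E[A | A + B = 7] = (1 + 2 + 3 + 4) / 4 = 5/2.

5/2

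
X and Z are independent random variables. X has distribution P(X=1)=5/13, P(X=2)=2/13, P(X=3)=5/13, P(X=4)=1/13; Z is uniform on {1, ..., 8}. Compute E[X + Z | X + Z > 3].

661/92

P(X + Z > 3) = 23/26.
Summing (X+Z)·P(x,y) over outcomes with X + Z > 3 gives 661/104.
E[X + Z | X + Z > 3] = (661/104) / (23/26) = 661/92.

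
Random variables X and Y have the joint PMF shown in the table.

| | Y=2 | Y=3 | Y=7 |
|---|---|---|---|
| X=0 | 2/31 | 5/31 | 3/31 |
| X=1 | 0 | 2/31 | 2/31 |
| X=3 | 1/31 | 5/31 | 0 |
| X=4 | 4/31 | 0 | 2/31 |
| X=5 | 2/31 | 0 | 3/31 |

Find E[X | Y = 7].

P(Y = 7) = 10/31.
Σ X·P over the event = 0·(3/31) + 1·(2/31) + 4·(2/31) + 5·(3/31) = 25/31.
E[X | Y = 7] = (25/31) / (10/31) = 5/2.

5/2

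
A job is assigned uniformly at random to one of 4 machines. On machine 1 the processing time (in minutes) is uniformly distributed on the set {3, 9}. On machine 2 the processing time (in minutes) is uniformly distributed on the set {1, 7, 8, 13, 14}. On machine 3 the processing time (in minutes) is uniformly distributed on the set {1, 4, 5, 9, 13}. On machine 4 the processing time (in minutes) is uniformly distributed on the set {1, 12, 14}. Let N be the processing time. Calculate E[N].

15/2

E[N | machine 1] = (3+9)/2 = 6.
E[N | machine 2] = (1+7+8+13+14)/5 = 43/5.
E[N | machine 3] = (1+4+5+9+13)/5 = 32/5.
E[N | machine 4] = (1+12+14)/3 = 9.
By the law of total expectation,
E[N] = (1/4)·(6) + (1/4)·(43/5) + (1/4)·(32/5) + (1/4)·(9) = 15/2.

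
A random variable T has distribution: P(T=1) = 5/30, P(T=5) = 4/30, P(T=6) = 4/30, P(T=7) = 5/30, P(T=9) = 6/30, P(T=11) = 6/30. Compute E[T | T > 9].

P(T > 9) = 1/5.
Σ over the event: 11·1/5 = 11/5.
E[T | T > 9] = (11/5) / (1/5) = 11.

11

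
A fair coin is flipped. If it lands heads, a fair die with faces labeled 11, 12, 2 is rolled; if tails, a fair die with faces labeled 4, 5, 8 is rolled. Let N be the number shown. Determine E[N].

E[N | heads] = (11+12+2)/3 = 25/3.
E[N | tails] = (4+5+8)/3 = 17/3.
By the law of total expectation,
E[N] = (1/2)·(25/3) + (1/2)·(17/3) = 7.

7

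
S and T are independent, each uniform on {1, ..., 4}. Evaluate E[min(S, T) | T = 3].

P(T = 3) = 1/4.
Summing min(S,T)·P(x,y) over outcomes with T = 3 gives 9/16.
E[min(S, T) | T = 3] = (9/16) / (1/4) = 9/4.

9/4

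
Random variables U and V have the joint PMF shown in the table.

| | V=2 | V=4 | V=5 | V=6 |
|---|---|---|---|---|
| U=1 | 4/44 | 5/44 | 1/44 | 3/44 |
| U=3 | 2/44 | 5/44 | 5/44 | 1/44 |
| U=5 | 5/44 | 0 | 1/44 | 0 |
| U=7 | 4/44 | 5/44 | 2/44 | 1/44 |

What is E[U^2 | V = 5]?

P(V = 5) = 9/44.
Summing U^2·P(U=x,V=y) over the conditioning event gives 169/44.
E[U^2 | V = 5] = (169/44) / (9/44) = 169/9.

169/9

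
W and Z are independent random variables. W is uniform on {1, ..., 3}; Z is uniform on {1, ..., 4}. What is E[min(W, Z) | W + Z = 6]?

5/2

Outcomes with W + Z = 6: (2,4), (3,3), each with probability 1/12.
E[min(W, Z) | W + Z = 6] = (2 + 3) / 2 = 5/2.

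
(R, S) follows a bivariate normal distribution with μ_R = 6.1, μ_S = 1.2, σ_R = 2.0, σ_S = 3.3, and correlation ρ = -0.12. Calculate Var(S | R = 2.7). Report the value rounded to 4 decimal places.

For a bivariate normal, Var(S | R=x) = σ_S²(1 − ρ²).
Var(S | R=2.7) = (3.3)²·(1 − (-0.12)²) = 10.89·0.9856 = 10.7332.

10.7332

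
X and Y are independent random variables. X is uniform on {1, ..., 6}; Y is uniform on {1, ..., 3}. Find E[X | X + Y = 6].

Outcomes with X + Y = 6: (3,3), (4,2), (5,1), each with probability 1/18.
E[X | X + Y = 6] = (3 + 4 + 5) / 3 = 4.

4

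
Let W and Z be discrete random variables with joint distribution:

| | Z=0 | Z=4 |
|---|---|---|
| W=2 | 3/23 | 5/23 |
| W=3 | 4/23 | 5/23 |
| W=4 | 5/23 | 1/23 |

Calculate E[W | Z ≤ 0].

19/6

P(Z ≤ 0) = 12/23.
Σ W·P over the event = 2·(3/23) + 3·(4/23) + 4·(5/23) = 38/23.
E[W | Z ≤ 0] = (38/23) / (12/23) = 19/6.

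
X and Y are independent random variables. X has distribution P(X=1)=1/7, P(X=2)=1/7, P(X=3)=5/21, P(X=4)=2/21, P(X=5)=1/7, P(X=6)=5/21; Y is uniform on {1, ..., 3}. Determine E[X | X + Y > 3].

73/18

P(X + Y > 3) = 6/7.
Summing X·P(x,y) over outcomes with X + Y > 3 gives 73/21.
E[X | X + Y > 3] = (73/21) / (6/7) = 73/18.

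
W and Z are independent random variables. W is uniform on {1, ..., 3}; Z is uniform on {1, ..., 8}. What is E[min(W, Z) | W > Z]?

P(W > Z) = 1/8.
Summing min(W,Z)·P(x,y) over outcomes with W > Z gives 1/6.
E[min(W, Z) | W > Z] = (1/6) / (1/8) = 4/3.

4/3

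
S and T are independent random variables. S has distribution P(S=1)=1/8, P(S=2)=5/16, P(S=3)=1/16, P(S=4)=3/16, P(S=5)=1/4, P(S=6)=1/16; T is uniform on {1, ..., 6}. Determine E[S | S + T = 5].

P(S + T = 5) = 11/96.
Summing S·P(x,y) over outcomes with S + T = 5 gives 9/32.
E[S | S + T = 5] = (9/32) / (11/96) = 27/11.

27/11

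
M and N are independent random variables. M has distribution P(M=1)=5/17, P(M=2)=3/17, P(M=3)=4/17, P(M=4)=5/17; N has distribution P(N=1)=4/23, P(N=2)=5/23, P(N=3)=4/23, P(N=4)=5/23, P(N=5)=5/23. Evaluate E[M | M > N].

P(M > N) = 113/391.
Summing M·P(x,y) over outcomes with M > N gives 392/391.
E[M | M > N] = (392/391) / (113/391) = 392/113.

392/113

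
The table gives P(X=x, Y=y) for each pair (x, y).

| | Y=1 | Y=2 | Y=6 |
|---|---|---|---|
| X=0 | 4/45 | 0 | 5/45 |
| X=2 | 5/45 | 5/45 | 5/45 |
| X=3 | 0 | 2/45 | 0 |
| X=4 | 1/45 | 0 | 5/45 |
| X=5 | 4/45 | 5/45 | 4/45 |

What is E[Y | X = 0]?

34/9

P(X = 0) = 1/5.
Σ Y·P over the event = 1·(4/45) + 6·(5/45) = 34/45.
E[Y | X = 0] = (34/45) / (1/5) = 34/9.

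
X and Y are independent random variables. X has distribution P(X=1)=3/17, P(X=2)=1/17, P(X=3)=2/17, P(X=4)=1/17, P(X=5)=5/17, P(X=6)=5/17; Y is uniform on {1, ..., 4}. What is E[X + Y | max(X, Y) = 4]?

P(max(X, Y) = 4) = 5/34.
Summing (X+Y)·P(x,y) over outcomes with max(X, Y) = 4 gives 61/68.
E[X + Y | max(X, Y) = 4] = (61/68) / (5/34) = 61/10.

61/10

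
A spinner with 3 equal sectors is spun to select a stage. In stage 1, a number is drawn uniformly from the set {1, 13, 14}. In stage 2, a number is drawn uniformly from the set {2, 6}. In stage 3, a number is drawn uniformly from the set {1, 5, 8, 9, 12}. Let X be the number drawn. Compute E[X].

61/9

E[X | stage 1] = (1+13+14)/3 = 28/3.
E[X | stage 2] = (2+6)/2 = 4.
E[X | stage 3] = (1+5+8+9+12)/5 = 7.
E[X] = (1/3)·(28/3) + (1/3)·(4) + (1/3)·(7) = 61/9.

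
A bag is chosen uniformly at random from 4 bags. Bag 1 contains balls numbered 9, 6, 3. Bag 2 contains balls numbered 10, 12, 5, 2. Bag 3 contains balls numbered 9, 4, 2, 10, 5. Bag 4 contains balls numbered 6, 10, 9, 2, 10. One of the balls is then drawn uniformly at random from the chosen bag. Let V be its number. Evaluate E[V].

E[V | bag 1] = (9+6+3)/3 = 6.
E[V | bag 2] = (10+12+5+2)/4 = 29/4.
E[V | bag 3] = (9+4+2+10+5)/5 = 6.
E[V | bag 4] = (6+10+9+2+10)/5 = 37/5.
By the law of total expectation,
E[V] = (1/4)·(6) + (1/4)·(29/4) + (1/4)·(6) + (1/4)·(37/5) = 533/80.

533/80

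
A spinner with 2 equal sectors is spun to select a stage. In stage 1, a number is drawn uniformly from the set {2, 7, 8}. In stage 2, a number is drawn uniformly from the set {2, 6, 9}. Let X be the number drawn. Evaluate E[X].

E[X | stage 1] = (2+7+8)/3 = 17/3.
E[X | stage 2] = (2+6+9)/3 = 17/3.
By the law of total expectation,
E[X] = (1/2)·(17/3) + (1/2)·(17/3) = 17/3.

17/3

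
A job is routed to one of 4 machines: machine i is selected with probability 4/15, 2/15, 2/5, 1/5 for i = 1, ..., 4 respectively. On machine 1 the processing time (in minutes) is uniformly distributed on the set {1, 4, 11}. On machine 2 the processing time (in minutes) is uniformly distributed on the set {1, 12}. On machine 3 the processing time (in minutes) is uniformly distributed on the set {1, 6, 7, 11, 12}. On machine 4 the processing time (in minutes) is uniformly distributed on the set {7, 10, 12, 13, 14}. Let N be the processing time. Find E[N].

E[N | machine 1] = (1+4+11)/3 = 16/3.
E[N | machine 2] = (1+12)/2 = 13/2.
E[N | machine 3] = (1+6+7+11+12)/5 = 37/5.
E[N | machine 4] = (7+10+12+13+14)/5 = 56/5.
E[N] = (4/15)·(16/3) + (2/15)·(13/2) + (2/5)·(37/5) + (1/5)·(56/5) = 337/45.

337/45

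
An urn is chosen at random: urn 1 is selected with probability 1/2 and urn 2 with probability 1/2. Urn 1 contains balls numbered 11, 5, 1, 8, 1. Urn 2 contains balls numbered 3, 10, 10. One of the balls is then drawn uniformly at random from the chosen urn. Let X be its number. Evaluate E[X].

E[X | urn 1] = (11+5+1+8+1)/5 = 26/5.
E[X | urn 2] = (3+10+10)/3 = 23/3.
By the law of total expectation,
E[X] = (1/2)·(26/5) + (1/2)·(23/3) = 193/30.

193/30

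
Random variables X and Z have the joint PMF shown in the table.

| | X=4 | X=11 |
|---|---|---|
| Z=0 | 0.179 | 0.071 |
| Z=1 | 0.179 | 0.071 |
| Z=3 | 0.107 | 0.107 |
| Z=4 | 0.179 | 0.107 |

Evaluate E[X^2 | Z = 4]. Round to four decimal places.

P(Z = 4) = 0.286.
Σ X^2·P over the event = 16·(0.179) + 121·(0.107) = 15.811.
E[X^2 | Z = 4] = (15.811) / (0.286) = 55.2832.

55.2832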